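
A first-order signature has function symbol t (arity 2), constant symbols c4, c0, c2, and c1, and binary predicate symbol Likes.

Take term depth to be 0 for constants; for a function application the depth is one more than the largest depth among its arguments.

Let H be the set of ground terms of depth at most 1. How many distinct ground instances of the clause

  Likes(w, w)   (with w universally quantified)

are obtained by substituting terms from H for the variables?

20

Ground terms of depth ≤ 1:
  Count level by level. With function symbols t/2, the terms of depth ≤ k are the 4 constants together with each function applied to depth-≤(k−1) tuples, so N_k = 4 + N_{k-1}^2.
  N_0 = 4
  N_1 = 4 + 4^2 = 20
So there are 20 ground terms available for substitution.
The clause has 1 distinct variable (w), which appears in the body. In the free term algebra distinct substitutions yield syntactically distinct ground instances.
Number of ground instances = 20.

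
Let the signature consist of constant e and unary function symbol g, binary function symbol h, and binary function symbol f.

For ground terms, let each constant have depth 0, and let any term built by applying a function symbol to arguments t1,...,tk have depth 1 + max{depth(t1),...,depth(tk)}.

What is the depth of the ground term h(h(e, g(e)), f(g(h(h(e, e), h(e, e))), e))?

5

depth(g(e)) = 1 + depth(e) = 1 + 0 = 1
depth(h(e, g(e))) = 1 + max(0, 1) = 2
depth(h(e, e)) = 1 + max(0, 0) = 1
depth(h(h(e, e), h(e, e))) = 1 + max(1, 1) = 2
depth(g(h(h(e, e), h(e, e)))) = 1 + depth(h(h(e, e), h(e, e))) = 1 + 2 = 3
depth(f(g(h(h(e, e), h(e, e))), e)) = 1 + max(3, 0) = 4
depth(h(h(e, g(e)), f(g(h(h(e, e), h(e, e))), e))) = 1 + max(2, 4) = 5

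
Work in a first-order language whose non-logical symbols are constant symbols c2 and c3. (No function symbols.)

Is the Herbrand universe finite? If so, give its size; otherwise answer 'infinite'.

There are no function symbols, so every ground term is one of the 2 constants.
The Herbrand universe is {c2, c3}, which is finite with 2 elements.

2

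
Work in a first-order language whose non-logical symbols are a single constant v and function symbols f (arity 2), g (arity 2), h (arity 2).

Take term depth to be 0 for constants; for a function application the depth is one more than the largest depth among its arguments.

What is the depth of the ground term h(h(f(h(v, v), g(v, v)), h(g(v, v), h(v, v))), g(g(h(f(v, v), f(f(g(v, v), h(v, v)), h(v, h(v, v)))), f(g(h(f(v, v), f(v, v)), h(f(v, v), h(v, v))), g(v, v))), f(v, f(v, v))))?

depth(h(v, v)) = 1 + max(0, 0) = 1
depth(g(v, v)) = 1 + max(0, 0) = 1
depth(f(h(v, v), g(v, v))) = 1 + max(1, 1) = 2
depth(h(g(v, v), h(v, v))) = 1 + max(1, 1) = 2
depth(h(f(h(v, v), g(v, v)), h(g(v, v), h(v, v)))) = 1 + max(2, 2) = 3
depth(f(v, v)) = 1 + max(0, 0) = 1
depth(f(g(v, v), h(v, v))) = 1 + max(1, 1) = 2
depth(h(v, h(v, v))) = 1 + max(0, 1) = 2
depth(f(f(g(v, v), h(v, v)), h(v, h(v, v)))) = 1 + max(2, 2) = 3
depth(h(f(v, v), f(f(g(v, v), h(v, v)), h(v, h(v, v))))) = 1 + max(1, 3) = 4
depth(h(f(v, v), f(v, v))) = 1 + max(1, 1) = 2
depth(h(f(v, v), h(v, v))) = 1 + max(1, 1) = 2
depth(g(h(f(v, v), f(v, v)), h(f(v, v), h(v, v)))) = 1 + max(2, 2) = 3
depth(f(g(h(f(v, v), f(v, v)), h(f(v, v), h(v, v))), g(v, v))) = 1 + max(3, 1) = 4
depth(g(h(f(v, v), f(f(g(v, v), h(v, v)), h(v, h(v, v)))), f(g(h(f(v, v), f(v, v)), h(f(v, v), h(v, v))), g(v, v)))) = 1 + max(4, 4) = 5
depth(f(v, f(v, v))) = 1 + max(0, 1) = 2
depth(g(g(h(f(v, v), f(f(g(v, v), h(v, v)), h(v, h(v, v)))), f(g(h(f(v, v), f(v, v)), h(f(v, v), h(v, v))), g(v, v))), f(v, f(v, v)))) = 1 + max(5, 2) = 6
depth(h(h(f(h(v, v), g(v, v)), h(g(v, v), h(v, v))), g(g(h(f(v, v), f(f(g(v, v), h(v, v)), h(v, h(v, v)))), f(g(h(f(v, v), f(v, v)), h(f(v, v), h(v, v))), g(v, v))), f(v, f(v, v))))) = 1 + max(3, 6) = 7

7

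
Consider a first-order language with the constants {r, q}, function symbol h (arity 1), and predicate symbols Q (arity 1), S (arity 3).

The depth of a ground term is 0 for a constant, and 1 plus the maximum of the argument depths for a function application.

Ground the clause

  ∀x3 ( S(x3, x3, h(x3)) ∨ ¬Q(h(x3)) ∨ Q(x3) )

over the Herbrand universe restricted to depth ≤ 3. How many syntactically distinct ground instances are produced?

Ground terms of depth ≤ 3:
  Write N_k for the number of ground terms of depth ≤ k. A term of depth ≤ k is either a constant or a function symbol applied to arguments of depth ≤ k−1, so N_k = 2 + N_{k-1}.
  N_0 = 2
  N_1 = 2 + 2 = 4
  N_2 = 2 + 4 = 6
  N_3 = 2 + 6 = 8
So there are 8 ground terms available for substitution.
There is 1 variable to instantiate (x3),  occurring in at least one literal, so different choices give different ground instances.
Number of ground instances = 8.

8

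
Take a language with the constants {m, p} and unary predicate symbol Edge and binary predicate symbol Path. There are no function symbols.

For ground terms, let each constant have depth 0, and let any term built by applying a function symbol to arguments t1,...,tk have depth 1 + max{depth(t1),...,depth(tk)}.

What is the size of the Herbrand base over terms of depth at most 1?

6

First count ground terms of depth ≤ 1.
With no function symbols every ground term is a constant, so there are exactly 2 ground terms at every depth bound.
N_0 = 2
N_1 = 2
So |H| = 2.
Ground atoms are formed by filling each argument slot of a predicate with a term from H, so an r-ary predicate gives |H|^r atoms:
  Edge: 2;  Path: 2^2 = 4
Total ground atoms: 2 + 4 = 6.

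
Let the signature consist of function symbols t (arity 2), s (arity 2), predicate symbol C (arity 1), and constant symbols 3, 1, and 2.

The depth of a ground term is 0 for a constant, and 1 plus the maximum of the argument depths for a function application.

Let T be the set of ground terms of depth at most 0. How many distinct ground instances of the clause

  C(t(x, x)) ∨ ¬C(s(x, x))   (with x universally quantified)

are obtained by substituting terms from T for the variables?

Ground terms of depth ≤ 0:
  If N_k denotes the number of depth-≤k ground terms, the 3 constants give N_0 = 3, and each function symbol of arity r contributes N_{k-1}^r new terms at level k: N_k = 3 + N_{k-1}^2 + N_{k-1}^2.
  N_0 = 3
  Explicitly: 3, 1, 2.
So there are 3 ground terms available for substitution.
The clause has 1 distinct variable (x), which appears in the body. In the free term algebra distinct substitutions yield syntactically distinct ground instances.
Number of ground instances = 3.

3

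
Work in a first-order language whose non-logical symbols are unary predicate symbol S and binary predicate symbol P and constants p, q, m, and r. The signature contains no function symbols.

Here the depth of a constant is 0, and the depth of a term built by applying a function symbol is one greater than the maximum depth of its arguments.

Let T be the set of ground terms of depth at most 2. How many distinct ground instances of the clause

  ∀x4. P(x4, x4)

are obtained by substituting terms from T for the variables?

Ground terms of depth ≤ 2:
  With no function symbols every ground term is a constant, so there are exactly 4 ground terms at every depth bound.
  N_0 = 4
  N_1 = 4
  N_2 = 4
  Explicitly: p, q, m, r.
So there are 4 ground terms available for substitution.
The body mentions the single quantified variable x4; since ground terms form a free algebra, no two substitutions collapse to the same formula.
Number of ground instances = 4.

4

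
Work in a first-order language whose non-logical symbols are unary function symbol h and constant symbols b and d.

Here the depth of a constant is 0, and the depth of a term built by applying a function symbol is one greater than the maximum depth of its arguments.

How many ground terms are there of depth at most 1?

4

Let N_k count ground terms of depth at most k. Each non-constant term of depth ≤ k is some function symbol applied to depth-≤(k−1) arguments, giving N_k = 2 + N_{k-1}.
N_0 = 2
N_1 = 2 + 2 = 4
Explicitly: b, d, h(b), h(d).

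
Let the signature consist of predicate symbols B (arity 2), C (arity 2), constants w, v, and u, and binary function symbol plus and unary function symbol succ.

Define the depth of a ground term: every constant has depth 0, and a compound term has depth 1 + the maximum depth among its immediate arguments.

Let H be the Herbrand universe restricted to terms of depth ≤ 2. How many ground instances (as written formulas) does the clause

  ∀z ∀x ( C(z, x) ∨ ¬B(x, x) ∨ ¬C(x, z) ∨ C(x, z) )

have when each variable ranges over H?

Ground terms of depth ≤ 2:
  Let N_k count ground terms of depth at most k. Each non-constant term of depth ≤ k is some function symbol applied to depth-≤(k−1) arguments, giving N_k = 3 + N_{k-1}^2 + N_{k-1}.
  N_0 = 3
  N_1 = 3 + 3^2 + 3 = 15
  N_2 = 3 + 15^2 + 15 = 243
So there are 243 ground terms available for substitution.
Each of z, x ranges independently over the available ground terms, and distinct assignments produce distinct instances.
Number of ground instances = 243^2 = 59049.

59049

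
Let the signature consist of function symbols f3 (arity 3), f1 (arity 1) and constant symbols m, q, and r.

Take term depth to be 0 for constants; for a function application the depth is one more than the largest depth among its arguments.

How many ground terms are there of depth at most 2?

35973

Count level by level. With function symbols f3/3, f1/1, the terms of depth ≤ k are the 3 constants together with each function applied to depth-≤(k−1) tuples, so N_k = 3 + N_{k-1}^3 + N_{k-1}.
N_0 = 3
N_1 = 3 + 3^3 + 3 = 33
N_2 = 3 + 33^3 + 33 = 35973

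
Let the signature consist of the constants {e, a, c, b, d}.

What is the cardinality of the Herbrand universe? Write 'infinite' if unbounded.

There are no function symbols, so every ground term is one of the 5 constants.
The Herbrand universe is {e, a, c, b, d}, which is finite with 5 elements.

5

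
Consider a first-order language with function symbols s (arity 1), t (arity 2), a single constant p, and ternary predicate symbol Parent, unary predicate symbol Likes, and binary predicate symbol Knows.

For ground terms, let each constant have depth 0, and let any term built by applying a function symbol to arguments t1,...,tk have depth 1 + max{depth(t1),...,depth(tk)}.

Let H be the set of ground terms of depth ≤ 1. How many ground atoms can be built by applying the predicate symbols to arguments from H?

First count ground terms of depth ≤ 1.
Let N_k = |{terms of depth ≤ k}|. Then N_0 = 1 and N_k = 1 + N_{k-1} + N_{k-1}^2 for k ≥ 1 (one summand per function symbol, arity giving the exponent).
N_0 = 1
N_1 = 1 + 1 + 1^2 = 3
So |H| = 3.
For each predicate symbol, the number of ground atoms is |H| raised to its arity; summing:
  Parent: 3^3 = 27;  Likes: 3;  Knows: 3^2 = 9
Total ground atoms: 27 + 3 + 9 = 39.

39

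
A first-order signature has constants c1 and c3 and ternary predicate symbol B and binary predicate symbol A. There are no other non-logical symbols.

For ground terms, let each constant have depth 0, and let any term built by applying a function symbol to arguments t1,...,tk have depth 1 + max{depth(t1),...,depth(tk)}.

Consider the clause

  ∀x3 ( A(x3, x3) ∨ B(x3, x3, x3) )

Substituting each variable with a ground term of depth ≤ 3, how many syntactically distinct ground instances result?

Ground terms of depth ≤ 3:
  With no function symbols every ground term is a constant, so there are exactly 2 ground terms at every depth bound.
  N_0 = 2
  N_1 = 2
  N_2 = 2
  N_3 = 2
  Explicitly: c1, c3.
So there are 2 ground terms available for substitution.
The clause has 1 distinct variable (x3), which appears in the body. In the free term algebra distinct substitutions yield syntactically distinct ground instances.
Number of ground instances = 2.

2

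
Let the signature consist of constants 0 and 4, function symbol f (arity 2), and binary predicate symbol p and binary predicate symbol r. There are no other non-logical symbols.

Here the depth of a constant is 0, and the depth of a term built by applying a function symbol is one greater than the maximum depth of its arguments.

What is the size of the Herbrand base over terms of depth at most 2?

First count ground terms of depth ≤ 2.
Let N_k count ground terms of depth at most k. Each non-constant term of depth ≤ k is some function symbol applied to depth-≤(k−1) arguments, giving N_k = 2 + N_{k-1}^2.
N_0 = 2
N_1 = 2 + 2^2 = 6
N_2 = 2 + 6^2 = 38
So |H| = 38.
For each predicate symbol, the number of ground atoms is |H| raised to its arity; summing:
  p: 38^2 = 1444;  r: 38^2 = 1444
Total ground atoms: 1444 + 1444 = 2888.

2888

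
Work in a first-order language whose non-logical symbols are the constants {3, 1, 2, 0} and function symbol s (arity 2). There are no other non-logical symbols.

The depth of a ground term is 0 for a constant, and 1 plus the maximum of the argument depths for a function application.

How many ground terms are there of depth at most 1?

Count level by level. With function symbols s/2, the terms of depth ≤ k are the 4 constants together with each function applied to depth-≤(k−1) tuples, so N_k = 4 + N_{k-1}^2.
N_0 = 4
N_1 = 4 + 4^2 = 20

20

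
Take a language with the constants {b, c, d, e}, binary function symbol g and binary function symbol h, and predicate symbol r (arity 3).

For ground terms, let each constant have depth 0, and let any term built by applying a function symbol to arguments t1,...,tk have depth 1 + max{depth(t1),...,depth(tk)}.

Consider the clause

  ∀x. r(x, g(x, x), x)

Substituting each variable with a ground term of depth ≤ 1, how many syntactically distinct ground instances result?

36

Ground terms of depth ≤ 1:
  Count level by level. With function symbols g/2, h/2, the terms of depth ≤ k are the 4 constants together with each function applied to depth-≤(k−1) tuples, so N_k = 4 + N_{k-1}^2 + N_{k-1}^2.
  N_0 = 4
  N_1 = 4 + 4^2 + 4^2 = 36
So there are 36 ground terms available for substitution.
The clause has 1 distinct variable (x), which appears in the body. In the free term algebra distinct substitutions yield syntactically distinct ground instances.
Number of ground instances = 36.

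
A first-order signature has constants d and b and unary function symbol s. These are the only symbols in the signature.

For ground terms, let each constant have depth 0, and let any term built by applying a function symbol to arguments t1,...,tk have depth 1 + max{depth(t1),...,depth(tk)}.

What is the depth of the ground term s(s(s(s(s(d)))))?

depth(s(d)) = 1 + depth(d) = 1 + 0 = 1
depth(s(s(d))) = 1 + depth(s(d)) = 1 + 1 = 2
depth(s(s(s(d)))) = 1 + depth(s(s(d))) = 1 + 2 = 3
depth(s(s(s(s(d))))) = 1 + depth(s(s(s(d)))) = 1 + 3 = 4
depth(s(s(s(s(s(d)))))) = 1 + depth(s(s(s(s(d))))) = 1 + 4 = 5

5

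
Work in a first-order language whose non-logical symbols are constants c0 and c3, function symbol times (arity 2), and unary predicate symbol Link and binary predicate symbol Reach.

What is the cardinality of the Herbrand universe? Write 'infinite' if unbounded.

infinite

The signature has at least one function symbol (times, arity 2) and at least one constant (c0).
Iterating times gives infinitely many distinct ground terms: c0, times(c0, c0), times(times(c0, c0), times(c0, c0)), ...
So the Herbrand universe is infinite.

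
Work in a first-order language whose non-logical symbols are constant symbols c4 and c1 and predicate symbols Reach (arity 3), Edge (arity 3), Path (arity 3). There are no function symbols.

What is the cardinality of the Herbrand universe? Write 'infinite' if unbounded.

2

There are no function symbols, so every ground term is one of the 2 constants.
The Herbrand universe is {c4, c1}, which is finite with 2 elements.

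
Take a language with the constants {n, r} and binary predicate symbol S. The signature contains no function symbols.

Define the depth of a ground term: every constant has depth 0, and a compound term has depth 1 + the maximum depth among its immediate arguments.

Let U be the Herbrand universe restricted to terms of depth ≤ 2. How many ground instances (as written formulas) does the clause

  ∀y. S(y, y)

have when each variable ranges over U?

Ground terms of depth ≤ 2:
  With no function symbols every ground term is a constant, so there are exactly 2 ground terms at every depth bound.
  N_0 = 2
  N_1 = 2
  N_2 = 2
  Explicitly: n, r.
So there are 2 ground terms available for substitution.
The variable y ranges independently over the available ground terms, and distinct assignments produce distinct instances.
Number of ground instances = 2.

2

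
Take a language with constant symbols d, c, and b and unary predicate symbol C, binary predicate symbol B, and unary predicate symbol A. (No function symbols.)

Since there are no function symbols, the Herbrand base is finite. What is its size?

With no function symbols, the Herbrand universe is just the 3 constants.
Ground atoms per predicate: C: 3, B: 3^2 = 9, A: 3.
Herbrand base size = 3 + 9 + 3 = 15.

15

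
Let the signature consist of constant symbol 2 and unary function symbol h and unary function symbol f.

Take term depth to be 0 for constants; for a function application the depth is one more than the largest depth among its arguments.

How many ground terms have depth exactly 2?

4

Write N_k for the number of ground terms of depth ≤ k. A term of depth ≤ k is either a constant or a function symbol applied to arguments of depth ≤ k−1, so N_k = 1 + N_{k-1} + N_{k-1}.
N_0 = 1
N_1 = 1 + 1 + 1 = 3
N_2 = 1 + 3 + 3 = 7
Terms of depth exactly 2: N_2 − N_1 = 7 − 3 = 4.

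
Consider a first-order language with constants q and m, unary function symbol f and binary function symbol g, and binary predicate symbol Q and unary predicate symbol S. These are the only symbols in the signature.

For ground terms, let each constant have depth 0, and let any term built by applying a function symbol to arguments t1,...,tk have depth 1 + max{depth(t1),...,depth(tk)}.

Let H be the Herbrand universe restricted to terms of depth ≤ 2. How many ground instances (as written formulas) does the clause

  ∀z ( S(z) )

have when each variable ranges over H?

Ground terms of depth ≤ 2:
  Let N_k = |{terms of depth ≤ k}|. Then N_0 = 2 and N_k = 2 + N_{k-1} + N_{k-1}^2 for k ≥ 1 (one summand per function symbol, arity giving the exponent).
  N_0 = 2
  N_1 = 2 + 2 + 2^2 = 8
  N_2 = 2 + 8 + 8^2 = 74
So there are 74 ground terms available for substitution.
The body mentions the single quantified variable z; since ground terms form a free algebra, no two substitutions collapse to the same formula.
Number of ground instances = 74.

74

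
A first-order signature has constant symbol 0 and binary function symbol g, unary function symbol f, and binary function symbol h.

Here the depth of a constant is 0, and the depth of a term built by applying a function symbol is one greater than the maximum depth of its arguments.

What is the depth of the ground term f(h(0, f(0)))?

3

depth(f(0)) = 1 + depth(0) = 1 + 0 = 1
depth(h(0, f(0))) = 1 + max(0, 1) = 2
depth(f(h(0, f(0)))) = 1 + depth(h(0, f(0))) = 1 + 2 = 3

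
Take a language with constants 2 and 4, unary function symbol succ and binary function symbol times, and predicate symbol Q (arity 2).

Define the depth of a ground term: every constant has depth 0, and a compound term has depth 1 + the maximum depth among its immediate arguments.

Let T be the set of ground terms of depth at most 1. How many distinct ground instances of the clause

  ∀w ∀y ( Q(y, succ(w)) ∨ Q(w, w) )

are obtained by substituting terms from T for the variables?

Ground terms of depth ≤ 1:
  Write N_k for the number of ground terms of depth ≤ k. A term of depth ≤ k is either a constant or a function symbol applied to arguments of depth ≤ k−1, so N_k = 2 + N_{k-1} + N_{k-1}^2.
  N_0 = 2
  N_1 = 2 + 2 + 2^2 = 8
  Explicitly: 2, 4, succ(2), succ(4), times(2, 2), times(2, 4), times(4, 2), times(4, 4).
So there are 8 ground terms available for substitution.
The clause has 2 distinct variables (w, y), each appearing in the body. In the free term algebra distinct substitutions yield syntactically distinct ground instances.
Number of ground instances = 8^2 = 64.

64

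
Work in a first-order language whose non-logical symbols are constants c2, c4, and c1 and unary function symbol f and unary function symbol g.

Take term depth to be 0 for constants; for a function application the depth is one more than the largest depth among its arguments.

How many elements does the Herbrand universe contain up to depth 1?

Let N_k = |{terms of depth ≤ k}|. Then N_0 = 3 and N_k = 3 + N_{k-1} + N_{k-1} for k ≥ 1 (one summand per function symbol, arity giving the exponent).
N_0 = 3
N_1 = 3 + 3 + 3 = 9
Explicitly: c2, c4, c1, f(c2), f(c4), f(c1), g(c2), g(c4), g(c1).

9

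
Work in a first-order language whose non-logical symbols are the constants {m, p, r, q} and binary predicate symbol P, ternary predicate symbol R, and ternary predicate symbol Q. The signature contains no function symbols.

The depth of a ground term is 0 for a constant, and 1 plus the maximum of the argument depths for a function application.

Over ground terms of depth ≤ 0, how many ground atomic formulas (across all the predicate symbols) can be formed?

First count ground terms of depth ≤ 0.
With no function symbols every ground term is a constant, so there are exactly 4 ground terms at every depth bound.
N_0 = 4
Explicitly: m, p, r, q.
So |H| = 4.
A ground atom is a predicate applied to a tuple of terms from H, so the count is the sum over predicates of |H|^arity:
  P: 4^2 = 16;  R: 4^3 = 64;  Q: 4^3 = 64
Total ground atoms: 16 + 64 + 64 = 144.

144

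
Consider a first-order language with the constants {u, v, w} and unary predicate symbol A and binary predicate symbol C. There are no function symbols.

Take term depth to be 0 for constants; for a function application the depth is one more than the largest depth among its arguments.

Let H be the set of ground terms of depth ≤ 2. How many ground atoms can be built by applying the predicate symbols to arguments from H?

12

First count ground terms of depth ≤ 2.
With no function symbols every ground term is a constant, so there are exactly 3 ground terms at every depth bound.
N_0 = 3
N_1 = 3
N_2 = 3
So |H| = 3.
For each predicate symbol, the number of ground atoms is |H| raised to its arity; summing:
  A: 3;  C: 3^2 = 9
Total ground atoms: 3 + 9 = 12.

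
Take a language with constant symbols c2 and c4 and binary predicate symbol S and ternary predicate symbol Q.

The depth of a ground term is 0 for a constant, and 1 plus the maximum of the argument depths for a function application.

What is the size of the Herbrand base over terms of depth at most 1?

First count ground terms of depth ≤ 1.
With no function symbols every ground term is a constant, so there are exactly 2 ground terms at every depth bound.
N_0 = 2
N_1 = 2
Explicitly: c2, c4.
So |H| = 2.
A ground atom is a predicate applied to a tuple of terms from H, so the count is the sum over predicates of |H|^arity:
  S: 2^2 = 4;  Q: 2^3 = 8
Total ground atoms: 4 + 8 = 12.

12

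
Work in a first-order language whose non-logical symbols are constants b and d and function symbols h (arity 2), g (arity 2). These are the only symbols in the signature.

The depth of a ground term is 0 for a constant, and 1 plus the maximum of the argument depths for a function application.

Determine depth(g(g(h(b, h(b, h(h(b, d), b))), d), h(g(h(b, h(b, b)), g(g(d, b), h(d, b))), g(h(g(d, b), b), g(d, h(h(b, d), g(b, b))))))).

depth(h(b, d)) = 1 + max(0, 0) = 1
depth(h(h(b, d), b)) = 1 + max(1, 0) = 2
depth(h(b, h(h(b, d), b))) = 1 + max(0, 2) = 3
depth(h(b, h(b, h(h(b, d), b)))) = 1 + max(0, 3) = 4
depth(g(h(b, h(b, h(h(b, d), b))), d)) = 1 + max(4, 0) = 5
depth(h(b, b)) = 1 + max(0, 0) = 1
depth(h(b, h(b, b))) = 1 + max(0, 1) = 2
depth(g(d, b)) = 1 + max(0, 0) = 1
depth(h(d, b)) = 1 + max(0, 0) = 1
depth(g(g(d, b), h(d, b))) = 1 + max(1, 1) = 2
depth(g(h(b, h(b, b)), g(g(d, b), h(d, b)))) = 1 + max(2, 2) = 3
depth(h(g(d, b), b)) = 1 + max(1, 0) = 2
depth(g(b, b)) = 1 + max(0, 0) = 1
depth(h(h(b, d), g(b, b))) = 1 + max(1, 1) = 2
depth(g(d, h(h(b, d), g(b, b)))) = 1 + max(0, 2) = 3
depth(g(h(g(d, b), b), g(d, h(h(b, d), g(b, b))))) = 1 + max(2, 3) = 4
depth(h(g(h(b, h(b, b)), g(g(d, b), h(d, b))), g(h(g(d, b), b), g(d, h(h(b, d), g(b, b)))))) = 1 + max(3, 4) = 5
depth(g(g(h(b, h(b, h(h(b, d), b))), d), h(g(h(b, h(b, b)), g(g(d, b), h(d, b))), g(h(g(d, b), b), g(d, h(h(b, d), g(b, b))))))) = 1 + max(5, 5) = 6

6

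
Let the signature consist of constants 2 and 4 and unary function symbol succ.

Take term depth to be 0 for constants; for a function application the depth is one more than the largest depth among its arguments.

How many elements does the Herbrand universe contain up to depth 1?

If N_k denotes the number of depth-≤k ground terms, the 2 constants give N_0 = 2, and each function symbol of arity r contributes N_{k-1}^r new terms at level k: N_k = 2 + N_{k-1}.
N_0 = 2
N_1 = 2 + 2 = 4

4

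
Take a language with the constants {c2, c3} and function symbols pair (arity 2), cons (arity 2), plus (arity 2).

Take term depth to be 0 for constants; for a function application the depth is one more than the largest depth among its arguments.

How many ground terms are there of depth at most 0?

2

Count level by level. With function symbols pair/2, cons/2, plus/2, the terms of depth ≤ k are the 2 constants together with each function applied to depth-≤(k−1) tuples, so N_k = 2 + N_{k-1}^2 + N_{k-1}^2 + N_{k-1}^2.
N_0 = 2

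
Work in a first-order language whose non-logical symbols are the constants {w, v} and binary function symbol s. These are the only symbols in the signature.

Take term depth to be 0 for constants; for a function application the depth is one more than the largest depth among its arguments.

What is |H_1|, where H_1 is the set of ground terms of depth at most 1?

Write N_k for the number of ground terms of depth ≤ k. A term of depth ≤ k is either a constant or a function symbol applied to arguments of depth ≤ k−1, so N_k = 2 + N_{k-1}^2.
N_0 = 2
N_1 = 2 + 2^2 = 6
Explicitly: w, v, s(w, w), s(w, v), s(v, w), s(v, v).

6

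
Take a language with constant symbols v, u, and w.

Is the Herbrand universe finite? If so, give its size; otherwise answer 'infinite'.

There are no function symbols, so every ground term is one of the 3 constants.
The Herbrand universe is {v, u, w}, which is finite with 3 elements.

3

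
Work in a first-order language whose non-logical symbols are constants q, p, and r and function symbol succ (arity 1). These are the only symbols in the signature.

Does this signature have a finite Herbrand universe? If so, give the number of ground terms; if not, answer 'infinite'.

infinite

The signature has at least one function symbol (succ, arity 1) and at least one constant (q).
Iterating succ gives infinitely many distinct ground terms: q, succ(q), succ(succ(q)), ...
So the Herbrand universe is infinite.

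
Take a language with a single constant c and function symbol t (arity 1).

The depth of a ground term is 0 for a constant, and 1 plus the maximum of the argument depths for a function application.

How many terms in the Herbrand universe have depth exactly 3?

Let N_k count ground terms of depth at most k. Each non-constant term of depth ≤ k is some function symbol applied to depth-≤(k−1) arguments, giving N_k = 1 + N_{k-1}.
N_0 = 1
N_1 = 1 + 1 = 2
N_2 = 1 + 2 = 3
N_3 = 1 + 3 = 4
Terms of depth exactly 3: N_3 − N_2 = 4 − 3 = 1.

1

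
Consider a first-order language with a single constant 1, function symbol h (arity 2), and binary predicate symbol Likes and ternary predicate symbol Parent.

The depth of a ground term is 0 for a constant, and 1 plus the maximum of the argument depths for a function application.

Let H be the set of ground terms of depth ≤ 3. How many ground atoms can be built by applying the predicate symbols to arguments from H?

First count ground terms of depth ≤ 3.
Count level by level. With function symbols h/2, the terms of depth ≤ k are the 1 constant together with each function applied to depth-≤(k−1) tuples, so N_k = 1 + N_{k-1}^2.
N_0 = 1
N_1 = 1 + 1^2 = 2
N_2 = 1 + 2^2 = 5
N_3 = 1 + 5^2 = 26
So |H| = 26.
A ground atom is a predicate applied to a tuple of terms from H, so the count is the sum over predicates of |H|^arity:
  Likes: 26^2 = 676;  Parent: 26^3 = 17576
Total ground atoms: 676 + 17576 = 18252.

18252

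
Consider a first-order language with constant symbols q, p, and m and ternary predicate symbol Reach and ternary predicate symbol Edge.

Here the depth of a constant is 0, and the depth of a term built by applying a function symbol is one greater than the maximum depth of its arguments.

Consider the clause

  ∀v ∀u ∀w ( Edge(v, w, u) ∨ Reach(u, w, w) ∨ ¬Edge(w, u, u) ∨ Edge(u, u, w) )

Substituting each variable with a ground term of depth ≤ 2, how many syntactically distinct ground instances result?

Ground terms of depth ≤ 2:
  With no function symbols every ground term is a constant, so there are exactly 3 ground terms at every depth bound.
  N_0 = 3
  N_1 = 3
  N_2 = 3
  Explicitly: q, p, m.
So there are 3 ground terms available for substitution.
Each of v, u, w ranges independently over the available ground terms, and distinct assignments produce distinct instances.
Number of ground instances = 3^3 = 27.

27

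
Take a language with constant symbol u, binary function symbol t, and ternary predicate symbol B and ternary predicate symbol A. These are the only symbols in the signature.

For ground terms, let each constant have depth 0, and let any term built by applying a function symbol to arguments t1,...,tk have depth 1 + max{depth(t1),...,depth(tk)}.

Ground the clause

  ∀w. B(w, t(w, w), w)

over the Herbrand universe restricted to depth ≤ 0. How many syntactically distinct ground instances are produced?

Ground terms of depth ≤ 0:
  Write N_k for the number of ground terms of depth ≤ k. A term of depth ≤ k is either a constant or a function symbol applied to arguments of depth ≤ k−1, so N_k = 1 + N_{k-1}^2.
  N_0 = 1
So there is exactly 1 ground term available for substitution.
There is 1 variable to instantiate (w),  occurring in at least one literal, so different choices give different ground instances.
Number of ground instances = 1.

1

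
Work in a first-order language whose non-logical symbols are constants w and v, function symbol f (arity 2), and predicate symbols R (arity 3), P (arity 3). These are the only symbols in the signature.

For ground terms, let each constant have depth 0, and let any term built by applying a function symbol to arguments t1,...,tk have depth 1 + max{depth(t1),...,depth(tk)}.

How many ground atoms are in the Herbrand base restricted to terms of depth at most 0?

First count ground terms of depth ≤ 0.
Write N_k for the number of ground terms of depth ≤ k. A term of depth ≤ k is either a constant or a function symbol applied to arguments of depth ≤ k−1, so N_k = 2 + N_{k-1}^2.
N_0 = 2
Explicitly: w, v.
So |H| = 2.
Ground atoms are formed by filling each argument slot of a predicate with a term from H, so an r-ary predicate gives |H|^r atoms:
  R: 2^3 = 8;  P: 2^3 = 8
Total ground atoms: 8 + 8 = 16.

16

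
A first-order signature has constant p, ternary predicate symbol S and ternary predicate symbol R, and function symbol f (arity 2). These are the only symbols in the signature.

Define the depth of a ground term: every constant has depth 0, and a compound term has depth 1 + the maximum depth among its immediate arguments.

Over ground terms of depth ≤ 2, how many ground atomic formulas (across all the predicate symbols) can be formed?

First count ground terms of depth ≤ 2.
If N_k denotes the number of depth-≤k ground terms, the 1 constant gives N_0 = 1, and each function symbol of arity r contributes N_{k-1}^r new terms at level k: N_k = 1 + N_{k-1}^2.
N_0 = 1
N_1 = 1 + 1^2 = 2
N_2 = 1 + 2^2 = 5
So |H| = 5.
Each predicate of arity r yields |H|^r ground atoms (one per choice of an r-tuple from H):
  S: 5^3 = 125;  R: 5^3 = 125
Total ground atoms: 125 + 125 = 250.

250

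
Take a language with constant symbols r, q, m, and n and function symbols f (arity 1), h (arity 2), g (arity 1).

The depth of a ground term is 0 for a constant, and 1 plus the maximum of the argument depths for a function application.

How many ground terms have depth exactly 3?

Let N_k count ground terms of depth at most k. Each non-constant term of depth ≤ k is some function symbol applied to depth-≤(k−1) arguments, giving N_k = 4 + N_{k-1} + N_{k-1}^2 + N_{k-1}.
N_0 = 4
N_1 = 4 + 4 + 4^2 + 4 = 28
N_2 = 4 + 28 + 28^2 + 28 = 844
N_3 = 4 + 844 + 844^2 + 844 = 714028
Terms of depth exactly 3: N_3 − N_2 = 714028 − 844 = 713184.

713184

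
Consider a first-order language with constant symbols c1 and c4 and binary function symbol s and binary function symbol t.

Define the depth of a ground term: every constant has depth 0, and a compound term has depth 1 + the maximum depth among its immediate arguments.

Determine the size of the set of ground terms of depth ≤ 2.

202

If N_k denotes the number of depth-≤k ground terms, the 2 constants give N_0 = 2, and each function symbol of arity r contributes N_{k-1}^r new terms at level k: N_k = 2 + N_{k-1}^2 + N_{k-1}^2.
N_0 = 2
N_1 = 2 + 2^2 + 2^2 = 10
N_2 = 2 + 10^2 + 10^2 = 202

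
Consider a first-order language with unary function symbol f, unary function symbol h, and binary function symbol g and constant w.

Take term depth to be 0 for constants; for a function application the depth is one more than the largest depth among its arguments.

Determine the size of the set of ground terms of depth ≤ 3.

676

Count level by level. With function symbols f/1, h/1, g/2, the terms of depth ≤ k are the 1 constant together with each function applied to depth-≤(k−1) tuples, so N_k = 1 + N_{k-1} + N_{k-1} + N_{k-1}^2.
N_0 = 1
N_1 = 1 + 1 + 1 + 1^2 = 4
N_2 = 1 + 4 + 4 + 4^2 = 25
N_3 = 1 + 25 + 25 + 25^2 = 676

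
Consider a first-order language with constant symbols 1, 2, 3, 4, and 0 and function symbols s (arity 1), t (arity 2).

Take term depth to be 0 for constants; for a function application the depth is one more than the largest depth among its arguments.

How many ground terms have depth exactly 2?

Count level by level. With function symbols s/1, t/2, the terms of depth ≤ k are the 5 constants together with each function applied to depth-≤(k−1) tuples, so N_k = 5 + N_{k-1} + N_{k-1}^2.
N_0 = 5
N_1 = 5 + 5 + 5^2 = 35
N_2 = 5 + 35 + 35^2 = 1265
Terms of depth exactly 2: N_2 − N_1 = 1265 − 35 = 1230.

1230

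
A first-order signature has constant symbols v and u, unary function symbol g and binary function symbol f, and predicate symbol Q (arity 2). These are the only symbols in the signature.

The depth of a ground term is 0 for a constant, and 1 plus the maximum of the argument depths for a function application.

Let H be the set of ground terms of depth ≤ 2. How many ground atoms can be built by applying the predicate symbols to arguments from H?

First count ground terms of depth ≤ 2.
Let N_k count ground terms of depth at most k. Each non-constant term of depth ≤ k is some function symbol applied to depth-≤(k−1) arguments, giving N_k = 2 + N_{k-1} + N_{k-1}^2.
N_0 = 2
N_1 = 2 + 2 + 2^2 = 8
N_2 = 2 + 8 + 8^2 = 74
So |H| = 74.
A ground atom is a predicate applied to a tuple of terms from H, so the count is the sum over predicates of |H|^arity:
  Q: 74^2 = 5476
Total ground atoms: 5476.

5476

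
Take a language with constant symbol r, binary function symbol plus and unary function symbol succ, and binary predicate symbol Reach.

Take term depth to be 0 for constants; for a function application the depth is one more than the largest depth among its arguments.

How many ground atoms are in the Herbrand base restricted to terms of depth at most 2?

First count ground terms of depth ≤ 2.
Count level by level. With function symbols plus/2, succ/1, the terms of depth ≤ k are the 1 constant together with each function applied to depth-≤(k−1) tuples, so N_k = 1 + N_{k-1}^2 + N_{k-1}.
N_0 = 1
N_1 = 1 + 1^2 + 1 = 3
N_2 = 1 + 3^2 + 3 = 13
So |H| = 13.
For each predicate symbol, the number of ground atoms is |H| raised to its arity; summing:
  Reach: 13^2 = 169
Total ground atoms: 169.

169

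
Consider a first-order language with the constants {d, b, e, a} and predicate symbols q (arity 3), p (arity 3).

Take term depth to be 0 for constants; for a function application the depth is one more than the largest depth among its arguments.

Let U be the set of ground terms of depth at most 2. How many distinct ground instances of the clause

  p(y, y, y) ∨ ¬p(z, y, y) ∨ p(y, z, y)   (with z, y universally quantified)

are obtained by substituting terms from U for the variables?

Ground terms of depth ≤ 2:
  With no function symbols every ground term is a constant, so there are exactly 4 ground terms at every depth bound.
  N_0 = 4
  N_1 = 4
  N_2 = 4
So there are 4 ground terms available for substitution.
The body mentions every one of the 2 quantified variables; since ground terms form a free algebra, no two substitutions collapse to the same formula.
Number of ground instances = 4^2 = 16.

16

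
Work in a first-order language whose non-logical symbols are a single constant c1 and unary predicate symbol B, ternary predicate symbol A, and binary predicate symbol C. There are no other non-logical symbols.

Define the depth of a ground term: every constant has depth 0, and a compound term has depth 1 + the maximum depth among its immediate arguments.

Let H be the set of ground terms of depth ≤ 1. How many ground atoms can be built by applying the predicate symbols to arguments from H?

3

First count ground terms of depth ≤ 1.
With no function symbols every ground term is a constant, so there is exactly 1 ground term at every depth bound.
N_0 = 1
N_1 = 1
So |H| = 1.
Each predicate of arity r yields |H|^r ground atoms (one per choice of an r-tuple from H):
  B: 1;  A: 1^3 = 1;  C: 1^2 = 1
Total ground atoms: 1 + 1 + 1 = 3.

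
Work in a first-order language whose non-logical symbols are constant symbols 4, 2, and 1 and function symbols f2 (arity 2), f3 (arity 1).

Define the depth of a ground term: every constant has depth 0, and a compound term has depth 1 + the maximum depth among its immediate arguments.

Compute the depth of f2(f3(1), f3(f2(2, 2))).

depth(f3(1)) = 1 + depth(1) = 1 + 0 = 1
depth(f2(2, 2)) = 1 + max(0, 0) = 1
depth(f3(f2(2, 2))) = 1 + depth(f2(2, 2)) = 1 + 1 = 2
depth(f2(f3(1), f3(f2(2, 2)))) = 1 + max(1, 2) = 3

3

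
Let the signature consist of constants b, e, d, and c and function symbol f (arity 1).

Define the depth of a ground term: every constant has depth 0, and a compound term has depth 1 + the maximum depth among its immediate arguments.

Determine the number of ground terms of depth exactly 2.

If N_k denotes the number of depth-≤k ground terms, the 4 constants give N_0 = 4, and each function symbol of arity r contributes N_{k-1}^r new terms at level k: N_k = 4 + N_{k-1}.
N_0 = 4
N_1 = 4 + 4 = 8
N_2 = 4 + 8 = 12
Terms of depth exactly 2: N_2 − N_1 = 12 − 8 = 4.

4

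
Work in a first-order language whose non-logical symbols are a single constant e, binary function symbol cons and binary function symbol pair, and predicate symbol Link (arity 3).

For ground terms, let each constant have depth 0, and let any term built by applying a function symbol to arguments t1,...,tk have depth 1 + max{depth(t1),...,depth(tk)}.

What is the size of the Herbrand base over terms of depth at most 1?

27

First count ground terms of depth ≤ 1.
Count level by level. With function symbols cons/2, pair/2, the terms of depth ≤ k are the 1 constant together with each function applied to depth-≤(k−1) tuples, so N_k = 1 + N_{k-1}^2 + N_{k-1}^2.
N_0 = 1
N_1 = 1 + 1^2 + 1^2 = 3
Explicitly: e, cons(e, e), pair(e, e).
So |H| = 3.
Each predicate of arity r yields |H|^r ground atoms (one per choice of an r-tuple from H):
  Link: 3^3 = 27
Total ground atoms: 27.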